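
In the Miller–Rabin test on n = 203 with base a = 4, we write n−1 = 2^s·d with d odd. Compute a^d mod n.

93

203 − 1 = 202 = 2^1 · 101, so d = 101.
4^1 ≡ 4 (mod 203)
4^2 ≡ 4^2 = 16 ≡ 16 (mod 203)
4^4 ≡ 16^2 = 256 ≡ 53 (mod 203)
4^8 ≡ 53^2 = 2809 ≡ 170 (mod 203)
4^16 ≡ 170^2 = 28900 ≡ 74 (mod 203)
4^32 ≡ 74^2 = 5476 ≡ 198 (mod 203)
4^64 ≡ 198^2 = 39204 ≡ 25 (mod 203)
101 = 64 + 32 + 4 + 1 in binary powers of 2.
So 4^101 ≡ 25 · 198 · 53 · 4 ≡ 93 (mod 203).
Squaring chain: 93; never reaches −1, so base 4 is a Miller–Rabin witness that 203 is composite.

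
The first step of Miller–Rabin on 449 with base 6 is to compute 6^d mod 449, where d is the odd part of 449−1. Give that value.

209

449 − 1 = 448 = 2^6 · 7, so d = 7.
6^1 ≡ 6 (mod 449)
6^2 ≡ 6^2 = 36 ≡ 36 (mod 449)
6^4 ≡ 36^2 = 1296 ≡ 398 (mod 449)
7 = 4 + 2 + 1 in binary powers of 2.
So 6^7 ≡ 398 · 36 · 6 ≡ 209 (mod 449).
Squaring chain: 209 → 128 → 220 → 357 → 382 → 448; reaches −1, so base 6 does not prove 449 composite.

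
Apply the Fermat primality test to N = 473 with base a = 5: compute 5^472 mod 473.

454

5^1 ≡ 5 (mod 473)
5^2 ≡ 5^2 = 25 ≡ 25 (mod 473)
5^4 ≡ 25^2 = 625 ≡ 152 (mod 473)
5^8 ≡ 152^2 = 23104 ≡ 400 (mod 473)
5^16 ≡ 400^2 = 160000 ≡ 126 (mod 473)
5^32 ≡ 126^2 = 15876 ≡ 267 (mod 473)
5^64 ≡ 267^2 = 71289 ≡ 339 (mod 473)
5^128 ≡ 339^2 = 114921 ≡ 455 (mod 473)
5^256 ≡ 455^2 = 207025 ≡ 324 (mod 473)
472 = 256 + 128 + 64 + 16 + 8 in binary powers of 2.
So 5^472 ≡ 324 · 455 · 339 · 126 · 400 ≡ 454 (mod 473).
Since 454 ≠ 1, base 5 is a Fermat witness: 473 is composite.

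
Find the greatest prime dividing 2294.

2294 = 2 · 1147
1147 = 31 · 37
37 is prime.
So 2294 = 2 · 31 · 37; the largest prime factor is 37.

37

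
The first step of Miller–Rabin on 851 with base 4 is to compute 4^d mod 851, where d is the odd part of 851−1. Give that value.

851 − 1 = 850 = 2^1 · 425, so d = 425.
4^1 ≡ 4 (mod 851)
4^2 ≡ 4^2 = 16 ≡ 16 (mod 851)
4^4 ≡ 16^2 = 256 ≡ 256 (mod 851)
4^8 ≡ 256^2 = 65536 ≡ 9 (mod 851)
4^16 ≡ 9^2 = 81 ≡ 81 (mod 851)
4^32 ≡ 81^2 = 6561 ≡ 604 (mod 851)
4^64 ≡ 604^2 = 364816 ≡ 588 (mod 851)
4^128 ≡ 588^2 = 345744 ≡ 238 (mod 851)
4^256 ≡ 238^2 = 56644 ≡ 478 (mod 851)
425 = 256 + 128 + 32 + 8 + 1 in binary powers of 2.
So 4^425 ≡ 478 · 238 · 604 · 9 · 4 ≡ 169 (mod 851).
Squaring chain: 169; never reaches −1, so base 4 is a Miller–Rabin witness that 851 is composite.

169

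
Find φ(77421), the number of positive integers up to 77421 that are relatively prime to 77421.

Factor: 77421 = 3 · 131 · 197.
φ(77421) = (3−1) · (131−1) · (197−1) = 2 · 130 · 196 = 50960.

50960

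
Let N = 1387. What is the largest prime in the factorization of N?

1387 = 19 · 73
73 is prime.
So 1387 = 19 · 73; the largest prime factor is 73.

73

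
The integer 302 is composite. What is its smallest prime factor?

302 is even: 2 divides it.

2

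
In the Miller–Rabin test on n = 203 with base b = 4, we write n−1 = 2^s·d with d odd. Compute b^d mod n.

203 − 1 = 202 = 2^1 · 101, so d = 101.
4^1 ≡ 4 (mod 203)
4^2 ≡ 4^2 = 16 ≡ 16 (mod 203)
4^4 ≡ 16^2 = 256 ≡ 53 (mod 203)
4^8 ≡ 53^2 = 2809 ≡ 170 (mod 203)
4^16 ≡ 170^2 = 28900 ≡ 74 (mod 203)
4^32 ≡ 74^2 = 5476 ≡ 198 (mod 203)
4^64 ≡ 198^2 = 39204 ≡ 25 (mod 203)
101 = 64 + 32 + 4 + 1 in binary powers of 2.
So 4^101 ≡ 25 · 198 · 53 · 4 ≡ 93 (mod 203).
Squaring chain: 93; never reaches −1, so base 4 is a Miller–Rabin witness that 203 is composite.

93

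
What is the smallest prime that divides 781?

781 is odd.
Digit sum 16, not divisible by 3.
Ends in 1: not divisible by 5.
7: 781 = 7·111 + 4
11: 781 = 11·71

11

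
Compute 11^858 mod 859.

1

11^1 ≡ 11 (mod 859)
11^2 ≡ 11^2 = 121 ≡ 121 (mod 859)
11^4 ≡ 121^2 = 14641 ≡ 38 (mod 859)
11^8 ≡ 38^2 = 1444 ≡ 585 (mod 859)
11^16 ≡ 585^2 = 342225 ≡ 343 (mod 859)
11^32 ≡ 343^2 = 117649 ≡ 825 (mod 859)
11^64 ≡ 825^2 = 680625 ≡ 297 (mod 859)
11^128 ≡ 297^2 = 88209 ≡ 591 (mod 859)
11^256 ≡ 591^2 = 349281 ≡ 527 (mod 859)
11^512 ≡ 527^2 = 277729 ≡ 272 (mod 859)
858 = 512 + 256 + 64 + 16 + 8 + 2 in binary powers of 2.
So 11^858 ≡ 272 · 527 · 297 · 343 · 585 · 121 ≡ 1 (mod 859).
Since the result is 1, base 11 gives no evidence that 859 is composite.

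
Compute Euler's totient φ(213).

Factor: 213 = 3 · 71.
φ(213) = (3−1) · (71−1) = 2 · 70 = 140.

140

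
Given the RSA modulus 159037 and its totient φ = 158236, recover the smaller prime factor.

φ(n) = (p−1)(q−1) = n − (p+q) + 1, so p + q = 159037 − 158236 + 1 = 802.
p and q are the roots of t² − 802t + 159037 = 0.
Discriminant: 802² − 4·159037 = 643204 − 636148 = 7056; √7056 = 84.
q = (802 − 84)/2 = 359, p = (802 + 84)/2 = 443.
Check: 359 · 443 = 159037.

359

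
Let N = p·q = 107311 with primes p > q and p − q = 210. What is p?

449

Since p = q + 210, we have 107311 = q(q + 210), so q² + 210q − 107311 = 0.
Discriminant: 210² + 4·107311 = 44100 + 429244 = 473344; √473344 = 688.
q = (−210 + 688)/2 = 239, and p = q + 210 = 449.
Check: 239 · 449 = 107311.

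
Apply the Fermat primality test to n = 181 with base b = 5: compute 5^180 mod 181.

1

5^1 ≡ 5 (mod 181)
5^2 ≡ 5^2 = 25 ≡ 25 (mod 181)
5^4 ≡ 25^2 = 625 ≡ 82 (mod 181)
5^8 ≡ 82^2 = 6724 ≡ 27 (mod 181)
5^16 ≡ 27^2 = 729 ≡ 5 (mod 181)
5^32 ≡ 5^2 = 25 ≡ 25 (mod 181)
5^64 ≡ 25^2 = 625 ≡ 82 (mod 181)
5^128 ≡ 82^2 = 6724 ≡ 27 (mod 181)
180 = 128 + 32 + 16 + 4 in binary powers of 2.
So 5^180 ≡ 27 · 25 · 5 · 82 ≡ 1 (mod 181).
Since the result is 1, base 5 gives no evidence that 181 is composite.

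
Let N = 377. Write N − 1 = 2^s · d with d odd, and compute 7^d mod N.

377 − 1 = 376 = 2^3 · 47, so d = 47.
7^1 ≡ 7 (mod 377)
7^2 ≡ 7^2 = 49 ≡ 49 (mod 377)
7^4 ≡ 49^2 = 2401 ≡ 139 (mod 377)
7^8 ≡ 139^2 = 19321 ≡ 94 (mod 377)
7^16 ≡ 94^2 = 8836 ≡ 165 (mod 377)
7^32 ≡ 165^2 = 27225 ≡ 81 (mod 377)
47 = 32 + 8 + 4 + 2 + 1 in binary powers of 2.
So 7^47 ≡ 81 · 94 · 139 · 49 · 7 ≡ 132 (mod 377).
Squaring chain: 132 → 82 → 315; never reaches −1, so base 7 is a Miller–Rabin witness that 377 is composite.

132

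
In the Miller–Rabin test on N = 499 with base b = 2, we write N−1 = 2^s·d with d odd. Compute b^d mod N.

499 − 1 = 498 = 2^1 · 249, so d = 249.
2^1 ≡ 2 (mod 499)
2^2 ≡ 2^2 = 4 ≡ 4 (mod 499)
2^4 ≡ 4^2 = 16 ≡ 16 (mod 499)
2^8 ≡ 16^2 = 256 ≡ 256 (mod 499)
2^16 ≡ 256^2 = 65536 ≡ 167 (mod 499)
2^32 ≡ 167^2 = 27889 ≡ 444 (mod 499)
2^64 ≡ 444^2 = 197136 ≡ 31 (mod 499)
2^128 ≡ 31^2 = 961 ≡ 462 (mod 499)
249 = 128 + 64 + 32 + 16 + 8 + 1 in binary powers of 2.
So 2^249 ≡ 462 · 31 · 444 · 167 · 256 · 2 ≡ 498 (mod 499).
Since 2^d ≡ 498 (mod 499), base 2 does not prove 499 composite.

498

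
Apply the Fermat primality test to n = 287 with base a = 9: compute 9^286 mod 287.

9^1 ≡ 9 (mod 287)
9^2 ≡ 9^2 = 81 ≡ 81 (mod 287)
9^4 ≡ 81^2 = 6561 ≡ 247 (mod 287)
9^8 ≡ 247^2 = 61009 ≡ 165 (mod 287)
9^16 ≡ 165^2 = 27225 ≡ 247 (mod 287)
9^32 ≡ 247^2 = 61009 ≡ 165 (mod 287)
9^64 ≡ 165^2 = 27225 ≡ 247 (mod 287)
9^128 ≡ 247^2 = 61009 ≡ 165 (mod 287)
9^256 ≡ 165^2 = 27225 ≡ 247 (mod 287)
286 = 256 + 16 + 8 + 4 + 2 in binary powers of 2.
So 9^286 ≡ 247 · 247 · 165 · 247 · 81 ≡ 163 (mod 287).
Since 163 ≠ 1, base 9 is a Fermat witness: 287 is composite.

163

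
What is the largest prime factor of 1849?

43

1849 = 43 · 43
43 = 43 · 1
So 1849 = 43^2; the largest prime factor is 43.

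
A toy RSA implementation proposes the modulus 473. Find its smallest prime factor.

473 is odd.
Digit sum 14, not divisible by 3.
Ends in 3: not divisible by 5.
7: 473 = 7·67 + 4
11: 473 = 11·43

11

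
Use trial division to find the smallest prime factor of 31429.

31429 is odd.
Digit sum 19, not divisible by 3.
Ends in 9: not divisible by 5.
7: 31429 = 7·4489 + 6
11: 31429 = 11·2857 + 2
13: 31429 = 13·2417 + 8
17: 31429 = 17·1848 + 13
19: 31429 = 19·1654 + 3
23: 31429 = 23·1366 + 11
29: 31429 = 29·1083 + 22
31: 31429 = 31·1013 + 26
37: 31429 = 37·849 + 16
41: 31429 = 41·766 + 23
43: 31429 = 43·730 + 39
47: 31429 = 47·668 + 33
53: 31429 = 53·593

53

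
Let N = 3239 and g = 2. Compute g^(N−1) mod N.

318

2^1 ≡ 2 (mod 3239)
2^2 ≡ 2^2 = 4 ≡ 4 (mod 3239)
2^4 ≡ 4^2 = 16 ≡ 16 (mod 3239)
2^8 ≡ 16^2 = 256 ≡ 256 (mod 3239)
2^16 ≡ 256^2 = 65536 ≡ 756 (mod 3239)
2^32 ≡ 756^2 = 571536 ≡ 1472 (mod 3239)
2^64 ≡ 1472^2 = 2166784 ≡ 3132 (mod 3239)
2^128 ≡ 3132^2 = 9809424 ≡ 1732 (mod 3239)
2^256 ≡ 1732^2 = 2999824 ≡ 510 (mod 3239)
2^512 ≡ 510^2 = 260100 ≡ 980 (mod 3239)
2^1024 ≡ 980^2 = 960400 ≡ 1656 (mod 3239)
2^2048 ≡ 1656^2 = 2742336 ≡ 2142 (mod 3239)
3238 = 2048 + 1024 + 128 + 32 + 4 + 2 in binary powers of 2.
So 2^3238 ≡ 2142 · 1656 · 1732 · 1472 · 16 · 4 ≡ 318 (mod 3239).
Since 318 ≠ 1, base 2 is a Fermat witness: 3239 is composite.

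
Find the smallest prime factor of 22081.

71

22081 is odd.
Digit sum 13, not divisible by 3.
Ends in 1: not divisible by 5.
7: 22081 = 7·3154 + 3
11: 22081 = 11·2007 + 4
13: 22081 = 13·1698 + 7
17: 22081 = 17·1298 + 15
19: 22081 = 19·1162 + 3
23: 22081 = 23·960 + 1
29: 22081 = 29·761 + 12
31: 22081 = 31·712 + 9
37: 22081 = 37·596 + 29
41: 22081 = 41·538 + 23
43: 22081 = 43·513 + 22
47: 22081 = 47·469 + 38
53: 22081 = 53·416 + 33
59: 22081 = 59·374 + 15
61: 22081 = 61·361 + 60
67: 22081 = 67·329 + 38
71: 22081 = 71·311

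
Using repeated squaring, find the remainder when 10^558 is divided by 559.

365

10^1 ≡ 10 (mod 559)
10^2 ≡ 10^2 = 100 ≡ 100 (mod 559)
10^4 ≡ 100^2 = 10000 ≡ 497 (mod 559)
10^8 ≡ 497^2 = 247009 ≡ 490 (mod 559)
10^16 ≡ 490^2 = 240100 ≡ 289 (mod 559)
10^32 ≡ 289^2 = 83521 ≡ 230 (mod 559)
10^64 ≡ 230^2 = 52900 ≡ 354 (mod 559)
10^128 ≡ 354^2 = 125316 ≡ 100 (mod 559)
10^256 ≡ 100^2 = 10000 ≡ 497 (mod 559)
10^512 ≡ 497^2 = 247009 ≡ 490 (mod 559)
558 = 512 + 32 + 8 + 4 + 2 in binary powers of 2.
So 10^558 ≡ 490 · 230 · 490 · 497 · 100 ≡ 365 (mod 559).
Since 365 ≠ 1, base 10 is a Fermat witness: 559 is composite.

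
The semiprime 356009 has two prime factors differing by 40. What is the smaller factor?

Since p = q + 40, we have 356009 = q(q + 40), so q² + 40q − 356009 = 0.
Discriminant: 40² + 4·356009 = 1600 + 1424036 = 1425636; √1425636 = 1194.
q = (−40 + 1194)/2 = 577, and p = q + 40 = 617.
Check: 577 · 617 = 356009.

577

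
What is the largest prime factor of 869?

869 = 11 · 79
79 is prime.
So 869 = 11 · 79; the largest prime factor is 79.

79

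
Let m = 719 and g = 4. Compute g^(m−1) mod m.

1

4^1 ≡ 4 (mod 719)
4^2 ≡ 4^2 = 16 ≡ 16 (mod 719)
4^4 ≡ 16^2 = 256 ≡ 256 (mod 719)
4^8 ≡ 256^2 = 65536 ≡ 107 (mod 719)
4^16 ≡ 107^2 = 11449 ≡ 664 (mod 719)
4^32 ≡ 664^2 = 440896 ≡ 149 (mod 719)
4^64 ≡ 149^2 = 22201 ≡ 631 (mod 719)
4^128 ≡ 631^2 = 398161 ≡ 554 (mod 719)
4^256 ≡ 554^2 = 306916 ≡ 622 (mod 719)
4^512 ≡ 622^2 = 386884 ≡ 62 (mod 719)
718 = 512 + 128 + 64 + 8 + 4 + 2 in binary powers of 2.
So 4^718 ≡ 62 · 554 · 631 · 107 · 256 · 16 ≡ 1 (mod 719).
Since the result is 1, base 4 gives no evidence that 719 is composite.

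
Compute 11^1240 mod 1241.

1172

11^1 ≡ 11 (mod 1241)
11^2 ≡ 11^2 = 121 ≡ 121 (mod 1241)
11^4 ≡ 121^2 = 14641 ≡ 990 (mod 1241)
11^8 ≡ 990^2 = 980100 ≡ 951 (mod 1241)
11^16 ≡ 951^2 = 904401 ≡ 953 (mod 1241)
11^32 ≡ 953^2 = 908209 ≡ 1038 (mod 1241)
11^64 ≡ 1038^2 = 1077444 ≡ 256 (mod 1241)
11^128 ≡ 256^2 = 65536 ≡ 1004 (mod 1241)
11^256 ≡ 1004^2 = 1008016 ≡ 324 (mod 1241)
11^512 ≡ 324^2 = 104976 ≡ 732 (mod 1241)
11^1024 ≡ 732^2 = 535824 ≡ 953 (mod 1241)
1240 = 1024 + 128 + 64 + 16 + 8 in binary powers of 2.
So 11^1240 ≡ 953 · 1004 · 256 · 953 · 951 ≡ 1172 (mod 1241).
Since 1172 ≠ 1, base 11 is a Fermat witness: 1241 is composite.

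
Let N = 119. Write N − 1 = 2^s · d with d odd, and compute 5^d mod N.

45

119 − 1 = 118 = 2^1 · 59, so d = 59.
5^1 ≡ 5 (mod 119)
5^2 ≡ 5^2 = 25 ≡ 25 (mod 119)
5^4 ≡ 25^2 = 625 ≡ 30 (mod 119)
5^8 ≡ 30^2 = 900 ≡ 67 (mod 119)
5^16 ≡ 67^2 = 4489 ≡ 86 (mod 119)
5^32 ≡ 86^2 = 7396 ≡ 18 (mod 119)
59 = 32 + 16 + 8 + 2 + 1 in binary powers of 2.
So 5^59 ≡ 18 · 86 · 67 · 25 · 5 ≡ 45 (mod 119).
Squaring chain: 45; never reaches −1, so base 5 is a Miller–Rabin witness that 119 is composite.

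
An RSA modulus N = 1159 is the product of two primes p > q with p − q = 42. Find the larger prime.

61

Since p = q + 42, we have 1159 = q(q + 42), so q² + 42q − 1159 = 0.
Discriminant: 42² + 4·1159 = 1764 + 4636 = 6400; √6400 = 80.
q = (−42 + 80)/2 = 19, and p = q + 42 = 61.
Check: 19 · 61 = 1159.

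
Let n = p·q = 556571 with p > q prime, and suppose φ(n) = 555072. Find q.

φ(n) = (p−1)(q−1) = n − (p+q) + 1, so p + q = 556571 − 555072 + 1 = 1500.
p and q are the roots of t² − 1500t + 556571 = 0.
Discriminant: 1500² − 4·556571 = 2250000 − 2226284 = 23716; √23716 = 154.
q = (1500 − 154)/2 = 673, p = (1500 + 154)/2 = 827.
Check: 673 · 827 = 556571.

673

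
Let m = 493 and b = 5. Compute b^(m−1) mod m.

5^1 ≡ 5 (mod 493)
5^2 ≡ 5^2 = 25 ≡ 25 (mod 493)
5^4 ≡ 25^2 = 625 ≡ 132 (mod 493)
5^8 ≡ 132^2 = 17424 ≡ 169 (mod 493)
5^16 ≡ 169^2 = 28561 ≡ 460 (mod 493)
5^32 ≡ 460^2 = 211600 ≡ 103 (mod 493)
5^64 ≡ 103^2 = 10609 ≡ 256 (mod 493)
5^128 ≡ 256^2 = 65536 ≡ 460 (mod 493)
5^256 ≡ 460^2 = 211600 ≡ 103 (mod 493)
492 = 256 + 128 + 64 + 32 + 8 + 4 in binary powers of 2.
So 5^492 ≡ 103 · 460 · 256 · 103 · 169 · 132 ≡ 344 (mod 493).
Since 344 ≠ 1, base 5 is a Fermat witness: 493 is composite.

344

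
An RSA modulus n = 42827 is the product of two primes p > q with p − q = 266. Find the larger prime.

Since p = q + 266, we have 42827 = q(q + 266), so q² + 266q − 42827 = 0.
Discriminant: 266² + 4·42827 = 70756 + 171308 = 242064; √242064 = 492.
q = (−266 + 492)/2 = 113, and p = q + 266 = 379.
Check: 113 · 379 = 42827.

379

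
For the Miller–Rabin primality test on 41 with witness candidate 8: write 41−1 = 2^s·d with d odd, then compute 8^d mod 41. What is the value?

9

41 − 1 = 40 = 2^3 · 5, so d = 5.
8^1 ≡ 8 (mod 41)
8^2 ≡ 8^2 = 64 ≡ 23 (mod 41)
8^4 ≡ 23^2 = 529 ≡ 37 (mod 41)
5 = 4 + 1 in binary powers of 2.
So 8^5 ≡ 37 · 8 ≡ 9 (mod 41).
Squaring chain: 9 → 40 → 1; reaches −1, so base 8 does not prove 41 composite.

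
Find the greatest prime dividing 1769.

1769 = 29 · 61
61 is prime.
So 1769 = 29 · 61; the largest prime factor is 61.

61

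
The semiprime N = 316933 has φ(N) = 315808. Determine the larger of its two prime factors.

φ(n) = (p−1)(q−1) = n − (p+q) + 1, so p + q = 316933 − 315808 + 1 = 1126.
p and q are the roots of t² − 1126t + 316933 = 0.
Discriminant: 1126² − 4·316933 = 1267876 − 1267732 = 144; √144 = 12.
q = (1126 − 12)/2 = 557, p = (1126 + 12)/2 = 569.
Check: 557 · 569 = 316933.

569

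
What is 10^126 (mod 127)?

1

10^1 ≡ 10 (mod 127)
10^2 ≡ 10^2 = 100 ≡ 100 (mod 127)
10^4 ≡ 100^2 = 10000 ≡ 94 (mod 127)
10^8 ≡ 94^2 = 8836 ≡ 73 (mod 127)
10^16 ≡ 73^2 = 5329 ≡ 122 (mod 127)
10^32 ≡ 122^2 = 14884 ≡ 25 (mod 127)
10^64 ≡ 25^2 = 625 ≡ 117 (mod 127)
126 = 64 + 32 + 16 + 8 + 4 + 2 in binary powers of 2.
So 10^126 ≡ 117 · 25 · 122 · 73 · 94 · 100 ≡ 1 (mod 127).
Since the result is 1, base 10 gives no evidence that 127 is composite.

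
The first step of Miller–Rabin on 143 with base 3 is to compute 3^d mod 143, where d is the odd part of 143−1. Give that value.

143 − 1 = 142 = 2^1 · 71, so d = 71.
3^1 ≡ 3 (mod 143)
3^2 ≡ 3^2 = 9 ≡ 9 (mod 143)
3^4 ≡ 9^2 = 81 ≡ 81 (mod 143)
3^8 ≡ 81^2 = 6561 ≡ 126 (mod 143)
3^16 ≡ 126^2 = 15876 ≡ 3 (mod 143)
3^32 ≡ 3^2 = 9 ≡ 9 (mod 143)
3^64 ≡ 9^2 = 81 ≡ 81 (mod 143)
71 = 64 + 4 + 2 + 1 in binary powers of 2.
So 3^71 ≡ 81 · 81 · 9 · 3 ≡ 113 (mod 143).
Squaring chain: 113; never reaches −1, so base 3 is a Miller–Rabin witness that 143 is composite.

113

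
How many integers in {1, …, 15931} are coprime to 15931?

Factor: 15931 = 89 · 179.
φ(15931) = (89−1) · (179−1) = 88 · 178 = 15664.

15664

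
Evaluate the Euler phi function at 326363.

304128

Factor: 326363 = 19 · 89 · 193.
φ(326363) = (19−1) · (89−1) · (193−1) = 18 · 88 · 192 = 304128.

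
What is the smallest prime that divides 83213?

83213 is odd.
Digit sum 17, not divisible by 3.
Ends in 3: not divisible by 5.
7: 83213 = 7·11887 + 4
11: 83213 = 11·7564 + 9
13: 83213 = 13·6401

13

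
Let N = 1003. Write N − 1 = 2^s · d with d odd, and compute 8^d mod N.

1003 − 1 = 1002 = 2^1 · 501, so d = 501.
8^1 ≡ 8 (mod 1003)
8^2 ≡ 8^2 = 64 ≡ 64 (mod 1003)
8^4 ≡ 64^2 = 4096 ≡ 84 (mod 1003)
8^8 ≡ 84^2 = 7056 ≡ 35 (mod 1003)
8^16 ≡ 35^2 = 1225 ≡ 222 (mod 1003)
8^32 ≡ 222^2 = 49284 ≡ 137 (mod 1003)
8^64 ≡ 137^2 = 18769 ≡ 715 (mod 1003)
8^128 ≡ 715^2 = 511225 ≡ 698 (mod 1003)
8^256 ≡ 698^2 = 487204 ≡ 749 (mod 1003)
501 = 256 + 128 + 64 + 32 + 16 + 4 + 1 in binary powers of 2.
So 8^501 ≡ 749 · 698 · 715 · 137 · 222 · 84 · 8 ≡ 791 (mod 1003).
Squaring chain: 791; never reaches −1, so base 8 is a Miller–Rabin witness that 1003 is composite.

791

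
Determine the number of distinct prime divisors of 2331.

2331 = 3^2 · 259
259 = 7 · 37
2331 = 3^2 · 7 · 37, which has 3 distinct prime factors.

3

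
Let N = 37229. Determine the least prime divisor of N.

37229 is odd.
Digit sum 23, not divisible by 3.
Ends in 9: not divisible by 5.
7: 37229 = 7·5318 + 3
11: 37229 = 11·3384 + 5
13: 37229 = 13·2863 + 10
17: 37229 = 17·2189 + 16
19: 37229 = 19·1959 + 8
23: 37229 = 23·1618 + 15
29: 37229 = 29·1283 + 22
31: 37229 = 31·1200 + 29
37: 37229 = 37·1006 + 7
41: 37229 = 41·908 + 1
43: 37229 = 43·865 + 34
47: 37229 = 47·792 + 5
53: 37229 = 53·702 + 23
59: 37229 = 59·631

59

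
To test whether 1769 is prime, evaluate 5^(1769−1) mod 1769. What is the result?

1669

5^1 ≡ 5 (mod 1769)
5^2 ≡ 5^2 = 25 ≡ 25 (mod 1769)
5^4 ≡ 25^2 = 625 ≡ 625 (mod 1769)
5^8 ≡ 625^2 = 390625 ≡ 1445 (mod 1769)
5^16 ≡ 1445^2 = 2088025 ≡ 605 (mod 1769)
5^32 ≡ 605^2 = 366025 ≡ 1611 (mod 1769)
5^64 ≡ 1611^2 = 2595321 ≡ 198 (mod 1769)
5^128 ≡ 198^2 = 39204 ≡ 286 (mod 1769)
5^256 ≡ 286^2 = 81796 ≡ 422 (mod 1769)
5^512 ≡ 422^2 = 178084 ≡ 1184 (mod 1769)
5^1024 ≡ 1184^2 = 1401856 ≡ 808 (mod 1769)
1768 = 1024 + 512 + 128 + 64 + 32 + 8 in binary powers of 2.
So 5^1768 ≡ 808 · 1184 · 286 · 198 · 1611 · 1445 ≡ 1669 (mod 1769).
Since 1669 ≠ 1, base 5 is a Fermat witness: 1769 is composite.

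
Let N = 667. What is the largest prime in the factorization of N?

667 = 23 · 29
29 is prime.
So 667 = 23 · 29; the largest prime factor is 29.

29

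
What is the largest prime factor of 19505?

19505 = 5 · 3901
3901 = 47 · 83
83 is prime.
So 19505 = 5 · 47 · 83; the largest prime factor is 83.

83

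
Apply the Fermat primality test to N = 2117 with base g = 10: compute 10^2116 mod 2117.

10^1 ≡ 10 (mod 2117)
10^2 ≡ 10^2 = 100 ≡ 100 (mod 2117)
10^4 ≡ 100^2 = 10000 ≡ 1532 (mod 2117)
10^8 ≡ 1532^2 = 2347024 ≡ 1388 (mod 2117)
10^16 ≡ 1388^2 = 1926544 ≡ 74 (mod 2117)
10^32 ≡ 74^2 = 5476 ≡ 1242 (mod 2117)
10^64 ≡ 1242^2 = 1542564 ≡ 1388 (mod 2117)
10^128 ≡ 1388^2 = 1926544 ≡ 74 (mod 2117)
10^256 ≡ 74^2 = 5476 ≡ 1242 (mod 2117)
10^512 ≡ 1242^2 = 1542564 ≡ 1388 (mod 2117)
10^1024 ≡ 1388^2 = 1926544 ≡ 74 (mod 2117)
10^2048 ≡ 74^2 = 5476 ≡ 1242 (mod 2117)
2116 = 2048 + 64 + 4 in binary powers of 2.
So 10^2116 ≡ 1242 · 1388 · 1532 ≡ 364 (mod 2117).
Since 364 ≠ 1, base 10 is a Fermat witness: 2117 is composite.

364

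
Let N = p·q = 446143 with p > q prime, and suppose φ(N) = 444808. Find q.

659

φ(n) = (p−1)(q−1) = n − (p+q) + 1, so p + q = 446143 − 444808 + 1 = 1336.
p and q are the roots of t² − 1336t + 446143 = 0.
Discriminant: 1336² − 4·446143 = 1784896 − 1784572 = 324; √324 = 18.
q = (1336 − 18)/2 = 659, p = (1336 + 18)/2 = 677.
Check: 659 · 677 = 446143.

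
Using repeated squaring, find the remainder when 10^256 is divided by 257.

10^1 ≡ 10 (mod 257)
10^2 ≡ 10^2 = 100 ≡ 100 (mod 257)
10^4 ≡ 100^2 = 10000 ≡ 234 (mod 257)
10^8 ≡ 234^2 = 54756 ≡ 15 (mod 257)
10^16 ≡ 15^2 = 225 ≡ 225 (mod 257)
10^32 ≡ 225^2 = 50625 ≡ 253 (mod 257)
10^64 ≡ 253^2 = 64009 ≡ 16 (mod 257)
10^128 ≡ 16^2 = 256 ≡ 256 (mod 257)
10^256 ≡ 256^2 = 65536 ≡ 1 (mod 257)
256 = 256 in binary powers of 2.
So 10^256 ≡ 1 ≡ 1 (mod 257).
Since the result is 1, base 10 gives no evidence that 257 is composite.

1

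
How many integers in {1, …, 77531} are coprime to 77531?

72000

Factor: 77531 = 31 · 41 · 61.
φ(77531) = (31−1) · (41−1) · (61−1) = 30 · 40 · 60 = 72000.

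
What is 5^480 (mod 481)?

417

5^1 ≡ 5 (mod 481)
5^2 ≡ 5^2 = 25 ≡ 25 (mod 481)
5^4 ≡ 25^2 = 625 ≡ 144 (mod 481)
5^8 ≡ 144^2 = 20736 ≡ 53 (mod 481)
5^16 ≡ 53^2 = 2809 ≡ 404 (mod 481)
5^32 ≡ 404^2 = 163216 ≡ 157 (mod 481)
5^64 ≡ 157^2 = 24649 ≡ 118 (mod 481)
5^128 ≡ 118^2 = 13924 ≡ 456 (mod 481)
5^256 ≡ 456^2 = 207936 ≡ 144 (mod 481)
480 = 256 + 128 + 64 + 32 in binary powers of 2.
So 5^480 ≡ 144 · 456 · 118 · 157 ≡ 417 (mod 481).
Since 417 ≠ 1, base 5 is a Fermat witness: 481 is composite.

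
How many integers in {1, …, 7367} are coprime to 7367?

Factor: 7367 = 53 · 139.
φ(7367) = (53−1) · (139−1) = 52 · 138 = 7176.

7176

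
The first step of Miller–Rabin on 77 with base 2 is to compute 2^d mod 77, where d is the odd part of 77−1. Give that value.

72

77 − 1 = 76 = 2^2 · 19, so d = 19.
2^1 ≡ 2 (mod 77)
2^2 ≡ 2^2 = 4 ≡ 4 (mod 77)
2^4 ≡ 4^2 = 16 ≡ 16 (mod 77)
2^8 ≡ 16^2 = 256 ≡ 25 (mod 77)
2^16 ≡ 25^2 = 625 ≡ 9 (mod 77)
19 = 16 + 2 + 1 in binary powers of 2.
So 2^19 ≡ 9 · 4 · 2 ≡ 72 (mod 77).
Squaring chain: 72 → 25; never reaches −1, so base 2 is a Miller–Rabin witness that 77 is composite.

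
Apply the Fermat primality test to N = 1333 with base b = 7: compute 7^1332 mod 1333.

7^1 ≡ 7 (mod 1333)
7^2 ≡ 7^2 = 49 ≡ 49 (mod 1333)
7^4 ≡ 49^2 = 2401 ≡ 1068 (mod 1333)
7^8 ≡ 1068^2 = 1140624 ≡ 909 (mod 1333)
7^16 ≡ 909^2 = 826281 ≡ 1154 (mod 1333)
7^32 ≡ 1154^2 = 1331716 ≡ 49 (mod 1333)
7^64 ≡ 49^2 = 2401 ≡ 1068 (mod 1333)
7^128 ≡ 1068^2 = 1140624 ≡ 909 (mod 1333)
7^256 ≡ 909^2 = 826281 ≡ 1154 (mod 1333)
7^512 ≡ 1154^2 = 1331716 ≡ 49 (mod 1333)
7^1024 ≡ 49^2 = 2401 ≡ 1068 (mod 1333)
1332 = 1024 + 256 + 32 + 16 + 4 in binary powers of 2.
So 7^1332 ≡ 1068 · 1154 · 49 · 1154 · 1068 ≡ 388 (mod 1333).
Since 388 ≠ 1, base 7 is a Fermat witness: 1333 is composite.

388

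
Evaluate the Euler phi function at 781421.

755568

Factor: 781421 = 67 · 107 · 109.
φ(781421) = (67−1) · (107−1) · (109−1) = 66 · 106 · 108 = 755568.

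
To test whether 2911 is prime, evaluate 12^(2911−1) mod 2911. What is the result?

2533

12^1 ≡ 12 (mod 2911)
12^2 ≡ 12^2 = 144 ≡ 144 (mod 2911)
12^4 ≡ 144^2 = 20736 ≡ 359 (mod 2911)
12^8 ≡ 359^2 = 128881 ≡ 797 (mod 2911)
12^16 ≡ 797^2 = 635209 ≡ 611 (mod 2911)
12^32 ≡ 611^2 = 373321 ≡ 713 (mod 2911)
12^64 ≡ 713^2 = 508369 ≡ 1855 (mod 2911)
12^128 ≡ 1855^2 = 3441025 ≡ 223 (mod 2911)
12^256 ≡ 223^2 = 49729 ≡ 242 (mod 2911)
12^512 ≡ 242^2 = 58564 ≡ 344 (mod 2911)
12^1024 ≡ 344^2 = 118336 ≡ 1896 (mod 2911)
12^2048 ≡ 1896^2 = 3594816 ≡ 2642 (mod 2911)
2910 = 2048 + 512 + 256 + 64 + 16 + 8 + 4 + 2 in binary powers of 2.
So 12^2910 ≡ 2642 · 344 · 242 · 1855 · 611 · 797 · 359 · 144 ≡ 2533 (mod 2911).
Since 2533 ≠ 1, base 12 is a Fermat witness: 2911 is composite.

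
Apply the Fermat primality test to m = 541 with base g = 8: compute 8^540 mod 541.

1

8^1 ≡ 8 (mod 541)
8^2 ≡ 8^2 = 64 ≡ 64 (mod 541)
8^4 ≡ 64^2 = 4096 ≡ 309 (mod 541)
8^8 ≡ 309^2 = 95481 ≡ 265 (mod 541)
8^16 ≡ 265^2 = 70225 ≡ 436 (mod 541)
8^32 ≡ 436^2 = 190096 ≡ 205 (mod 541)
8^64 ≡ 205^2 = 42025 ≡ 368 (mod 541)
8^128 ≡ 368^2 = 135424 ≡ 174 (mod 541)
8^256 ≡ 174^2 = 30276 ≡ 521 (mod 541)
8^512 ≡ 521^2 = 271441 ≡ 400 (mod 541)
540 = 512 + 16 + 8 + 4 in binary powers of 2.
So 8^540 ≡ 400 · 436 · 265 · 309 ≡ 1 (mod 541).
Since the result is 1, base 8 gives no evidence that 541 is composite.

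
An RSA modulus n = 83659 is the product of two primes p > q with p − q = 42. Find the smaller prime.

Since p = q + 42, we have 83659 = q(q + 42), so q² + 42q − 83659 = 0.
Discriminant: 42² + 4·83659 = 1764 + 334636 = 336400; √336400 = 580.
q = (−42 + 580)/2 = 269, and p = q + 42 = 311.
Check: 269 · 311 = 83659.

269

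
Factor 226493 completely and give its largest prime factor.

226493 = 47 · 4819
4819 = 61 · 79
79 is prime.
So 226493 = 47 · 61 · 79; the largest prime factor is 79.

79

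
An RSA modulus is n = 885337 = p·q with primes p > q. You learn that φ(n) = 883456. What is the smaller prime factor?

929

φ(n) = (p−1)(q−1) = n − (p+q) + 1, so p + q = 885337 − 883456 + 1 = 1882.
p and q are the roots of t² − 1882t + 885337 = 0.
Discriminant: 1882² − 4·885337 = 3541924 − 3541348 = 576; √576 = 24.
q = (1882 − 24)/2 = 929, p = (1882 + 24)/2 = 953.
Check: 929 · 953 = 885337.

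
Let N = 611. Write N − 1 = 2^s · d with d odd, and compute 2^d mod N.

487

611 − 1 = 610 = 2^1 · 305, so d = 305.
2^1 ≡ 2 (mod 611)
2^2 ≡ 2^2 = 4 ≡ 4 (mod 611)
2^4 ≡ 4^2 = 16 ≡ 16 (mod 611)
2^8 ≡ 16^2 = 256 ≡ 256 (mod 611)
2^16 ≡ 256^2 = 65536 ≡ 159 (mod 611)
2^32 ≡ 159^2 = 25281 ≡ 230 (mod 611)
2^64 ≡ 230^2 = 52900 ≡ 354 (mod 611)
2^128 ≡ 354^2 = 125316 ≡ 61 (mod 611)
2^256 ≡ 61^2 = 3721 ≡ 55 (mod 611)
305 = 256 + 32 + 16 + 1 in binary powers of 2.
So 2^305 ≡ 55 · 230 · 159 · 2 ≡ 487 (mod 611).
Squaring chain: 487; never reaches −1, so base 2 is a Miller–Rabin witness that 611 is composite.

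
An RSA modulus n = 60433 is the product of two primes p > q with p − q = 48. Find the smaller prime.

Since p = q + 48, we have 60433 = q(q + 48), so q² + 48q − 60433 = 0.
Discriminant: 48² + 4·60433 = 2304 + 241732 = 244036; √244036 = 494.
q = (−48 + 494)/2 = 223, and p = q + 48 = 271.
Check: 223 · 271 = 60433.

223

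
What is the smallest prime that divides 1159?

1159 is odd.
Digit sum 16, not divisible by 3.
Ends in 9: not divisible by 5.
7: 1159 = 7·165 + 4
11: 1159 = 11·105 + 4
13: 1159 = 13·89 + 2
17: 1159 = 17·68 + 3
19: 1159 = 19·61

19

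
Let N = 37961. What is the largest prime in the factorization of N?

29

37961 = 7 · 5423
5423 = 11 · 493
493 = 17 · 29
29 is prime.
So 37961 = 7 · 11 · 17 · 29; the largest prime factor is 29.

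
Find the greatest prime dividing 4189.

71

4189 = 59 · 71
71 is prime.
So 4189 = 59 · 71; the largest prime factor is 71.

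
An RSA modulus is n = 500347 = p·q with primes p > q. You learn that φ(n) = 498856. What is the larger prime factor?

983

φ(n) = (p−1)(q−1) = n − (p+q) + 1, so p + q = 500347 − 498856 + 1 = 1492.
p and q are the roots of t² − 1492t + 500347 = 0.
Discriminant: 1492² − 4·500347 = 2226064 − 2001388 = 224676; √224676 = 474.
q = (1492 − 474)/2 = 509, p = (1492 + 474)/2 = 983.
Check: 509 · 983 = 500347.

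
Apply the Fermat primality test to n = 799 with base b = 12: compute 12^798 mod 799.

12^1 ≡ 12 (mod 799)
12^2 ≡ 12^2 = 144 ≡ 144 (mod 799)
12^4 ≡ 144^2 = 20736 ≡ 761 (mod 799)
12^8 ≡ 761^2 = 579121 ≡ 645 (mod 799)
12^16 ≡ 645^2 = 416025 ≡ 545 (mod 799)
12^32 ≡ 545^2 = 297025 ≡ 596 (mod 799)
12^64 ≡ 596^2 = 355216 ≡ 460 (mod 799)
12^128 ≡ 460^2 = 211600 ≡ 664 (mod 799)
12^256 ≡ 664^2 = 440896 ≡ 647 (mod 799)
12^512 ≡ 647^2 = 418609 ≡ 732 (mod 799)
798 = 512 + 256 + 16 + 8 + 4 + 2 in binary powers of 2.
So 12^798 ≡ 732 · 647 · 545 · 645 · 761 · 144 ≡ 780 (mod 799).
Since 780 ≠ 1, base 12 is a Fermat witness: 799 is composite.

780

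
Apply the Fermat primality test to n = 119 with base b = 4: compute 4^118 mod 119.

67

4^1 ≡ 4 (mod 119)
4^2 ≡ 4^2 = 16 ≡ 16 (mod 119)
4^4 ≡ 16^2 = 256 ≡ 18 (mod 119)
4^8 ≡ 18^2 = 324 ≡ 86 (mod 119)
4^16 ≡ 86^2 = 7396 ≡ 18 (mod 119)
4^32 ≡ 18^2 = 324 ≡ 86 (mod 119)
4^64 ≡ 86^2 = 7396 ≡ 18 (mod 119)
118 = 64 + 32 + 16 + 4 + 2 in binary powers of 2.
So 4^118 ≡ 18 · 86 · 18 · 18 · 16 ≡ 67 (mod 119).
Since 67 ≠ 1, base 4 is a Fermat witness: 119 is composite.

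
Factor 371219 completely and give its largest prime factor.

97

371219 = 43 · 8633
8633 = 89 · 97
97 is prime.
So 371219 = 43 · 89 · 97; the largest prime factor is 97.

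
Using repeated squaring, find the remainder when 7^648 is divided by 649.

64

7^1 ≡ 7 (mod 649)
7^2 ≡ 7^2 = 49 ≡ 49 (mod 649)
7^4 ≡ 49^2 = 2401 ≡ 454 (mod 649)
7^8 ≡ 454^2 = 206116 ≡ 383 (mod 649)
7^16 ≡ 383^2 = 146689 ≡ 15 (mod 649)
7^32 ≡ 15^2 = 225 ≡ 225 (mod 649)
7^64 ≡ 225^2 = 50625 ≡ 3 (mod 649)
7^128 ≡ 3^2 = 9 ≡ 9 (mod 649)
7^256 ≡ 9^2 = 81 ≡ 81 (mod 649)
7^512 ≡ 81^2 = 6561 ≡ 71 (mod 649)
648 = 512 + 128 + 8 in binary powers of 2.
So 7^648 ≡ 71 · 9 · 383 ≡ 64 (mod 649).
Since 64 ≠ 1, base 7 is a Fermat witness: 649 is composite.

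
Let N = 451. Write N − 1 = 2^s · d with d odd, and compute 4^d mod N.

451 − 1 = 450 = 2^1 · 225, so d = 225.
4^1 ≡ 4 (mod 451)
4^2 ≡ 4^2 = 16 ≡ 16 (mod 451)
4^4 ≡ 16^2 = 256 ≡ 256 (mod 451)
4^8 ≡ 256^2 = 65536 ≡ 141 (mod 451)
4^16 ≡ 141^2 = 19881 ≡ 37 (mod 451)
4^32 ≡ 37^2 = 1369 ≡ 16 (mod 451)
4^64 ≡ 16^2 = 256 ≡ 256 (mod 451)
4^128 ≡ 256^2 = 65536 ≡ 141 (mod 451)
225 = 128 + 64 + 32 + 1 in binary powers of 2.
So 4^225 ≡ 141 · 256 · 16 · 4 ≡ 122 (mod 451).
Squaring chain: 122; never reaches −1, so base 4 is a Miller–Rabin witness that 451 is composite.

122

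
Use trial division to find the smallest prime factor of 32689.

32689 is odd.
Digit sum 28, not divisible by 3.
Ends in 9: not divisible by 5.
7: 32689 = 7·4669 + 6
11: 32689 = 11·2971 + 8
13: 32689 = 13·2514 + 7
17: 32689 = 17·1922 + 15
19: 32689 = 19·1720 + 9
23: 32689 = 23·1421 + 6
29: 32689 = 29·1127 + 6
31: 32689 = 31·1054 + 15
37: 32689 = 37·883 + 18
41: 32689 = 41·797 + 12
43: 32689 = 43·760 + 9
47: 32689 = 47·695 + 24
53: 32689 = 53·616 + 41
59: 32689 = 59·554 + 3
61: 32689 = 61·535 + 54
67: 32689 = 67·487 + 60
71: 32689 = 71·460 + 29
73: 32689 = 73·447 + 58
79: 32689 = 79·413 + 62
83: 32689 = 83·393 + 70
89: 32689 = 89·367 + 26
97: 32689 = 97·337

97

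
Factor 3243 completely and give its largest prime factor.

3243 = 3 · 1081
1081 = 23 · 47
47 is prime.
So 3243 = 3 · 23 · 47; the largest prime factor is 47.

47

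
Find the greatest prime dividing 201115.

73

201115 = 5 · 40223
40223 = 19 · 2117
2117 = 29 · 73
73 is prime.
So 201115 = 5 · 19 · 29 · 73; the largest prime factor is 73.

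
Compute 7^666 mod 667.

326

7^1 ≡ 7 (mod 667)
7^2 ≡ 7^2 = 49 ≡ 49 (mod 667)
7^4 ≡ 49^2 = 2401 ≡ 400 (mod 667)
7^8 ≡ 400^2 = 160000 ≡ 587 (mod 667)
7^16 ≡ 587^2 = 344569 ≡ 397 (mod 667)
7^32 ≡ 397^2 = 157609 ≡ 197 (mod 667)
7^64 ≡ 197^2 = 38809 ≡ 123 (mod 667)
7^128 ≡ 123^2 = 15129 ≡ 455 (mod 667)
7^256 ≡ 455^2 = 207025 ≡ 255 (mod 667)
7^512 ≡ 255^2 = 65025 ≡ 326 (mod 667)
666 = 512 + 128 + 16 + 8 + 2 in binary powers of 2.
So 7^666 ≡ 326 · 455 · 397 · 587 · 49 ≡ 326 (mod 667).
Since 326 ≠ 1, base 7 is a Fermat witness: 667 is composite.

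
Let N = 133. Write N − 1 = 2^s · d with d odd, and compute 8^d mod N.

133 − 1 = 132 = 2^2 · 33, so d = 33.
8^1 ≡ 8 (mod 133)
8^2 ≡ 8^2 = 64 ≡ 64 (mod 133)
8^4 ≡ 64^2 = 4096 ≡ 106 (mod 133)
8^8 ≡ 106^2 = 11236 ≡ 64 (mod 133)
8^16 ≡ 64^2 = 4096 ≡ 106 (mod 133)
8^32 ≡ 106^2 = 11236 ≡ 64 (mod 133)
33 = 32 + 1 in binary powers of 2.
So 8^33 ≡ 64 · 8 ≡ 113 (mod 133).
Squaring chain: 113 → 1; never reaches −1, so base 8 is a Miller–Rabin witness that 133 is composite.

113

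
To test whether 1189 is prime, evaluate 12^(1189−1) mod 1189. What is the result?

146

12^1 ≡ 12 (mod 1189)
12^2 ≡ 12^2 = 144 ≡ 144 (mod 1189)
12^4 ≡ 144^2 = 20736 ≡ 523 (mod 1189)
12^8 ≡ 523^2 = 273529 ≡ 59 (mod 1189)
12^16 ≡ 59^2 = 3481 ≡ 1103 (mod 1189)
12^32 ≡ 1103^2 = 1216609 ≡ 262 (mod 1189)
12^64 ≡ 262^2 = 68644 ≡ 871 (mod 1189)
12^128 ≡ 871^2 = 758641 ≡ 59 (mod 1189)
12^256 ≡ 59^2 = 3481 ≡ 1103 (mod 1189)
12^512 ≡ 1103^2 = 1216609 ≡ 262 (mod 1189)
12^1024 ≡ 262^2 = 68644 ≡ 871 (mod 1189)
1188 = 1024 + 128 + 32 + 4 in binary powers of 2.
So 12^1188 ≡ 871 · 59 · 262 · 523 ≡ 146 (mod 1189).
Since 146 ≠ 1, base 12 is a Fermat witness: 1189 is composite.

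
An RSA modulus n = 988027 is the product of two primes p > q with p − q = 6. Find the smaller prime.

Since p = q + 6, we have 988027 = q(q + 6), so q² + 6q − 988027 = 0.
Discriminant: 6² + 4·988027 = 36 + 3952108 = 3952144; √3952144 = 1988.
q = (−6 + 1988)/2 = 991, and p = q + 6 = 997.
Check: 991 · 997 = 988027.

991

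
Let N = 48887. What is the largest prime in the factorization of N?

48887 = 19 · 2573
2573 = 31 · 83
83 is prime.
So 48887 = 19 · 31 · 83; the largest prime factor is 83.

83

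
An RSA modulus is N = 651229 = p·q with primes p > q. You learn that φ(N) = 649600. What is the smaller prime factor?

701

φ(n) = (p−1)(q−1) = n − (p+q) + 1, so p + q = 651229 − 649600 + 1 = 1630.
p and q are the roots of t² − 1630t + 651229 = 0.
Discriminant: 1630² − 4·651229 = 2656900 − 2604916 = 51984; √51984 = 228.
q = (1630 − 228)/2 = 701, p = (1630 + 228)/2 = 929.
Check: 701 · 929 = 651229.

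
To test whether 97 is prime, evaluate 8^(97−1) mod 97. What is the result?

8^1 ≡ 8 (mod 97)
8^2 ≡ 8^2 = 64 ≡ 64 (mod 97)
8^4 ≡ 64^2 = 4096 ≡ 22 (mod 97)
8^8 ≡ 22^2 = 484 ≡ 96 (mod 97)
8^16 ≡ 96^2 = 9216 ≡ 1 (mod 97)
8^32 ≡ 1^2 = 1 ≡ 1 (mod 97)
8^64 ≡ 1^2 = 1 ≡ 1 (mod 97)
96 = 64 + 32 in binary powers of 2.
So 8^96 ≡ 1 · 1 ≡ 1 (mod 97).
Since the result is 1, base 8 gives no evidence that 97 is composite.

1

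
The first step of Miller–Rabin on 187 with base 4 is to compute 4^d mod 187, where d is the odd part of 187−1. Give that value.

187 − 1 = 186 = 2^1 · 93, so d = 93.
4^1 ≡ 4 (mod 187)
4^2 ≡ 4^2 = 16 ≡ 16 (mod 187)
4^4 ≡ 16^2 = 256 ≡ 69 (mod 187)
4^8 ≡ 69^2 = 4761 ≡ 86 (mod 187)
4^16 ≡ 86^2 = 7396 ≡ 103 (mod 187)
4^32 ≡ 103^2 = 10609 ≡ 137 (mod 187)
4^64 ≡ 137^2 = 18769 ≡ 69 (mod 187)
93 = 64 + 16 + 8 + 4 + 1 in binary powers of 2.
So 4^93 ≡ 69 · 103 · 86 · 69 · 4 ≡ 174 (mod 187).
Squaring chain: 174; never reaches −1, so base 4 is a Miller–Rabin witness that 187 is composite.

174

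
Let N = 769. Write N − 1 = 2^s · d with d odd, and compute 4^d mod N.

64

769 − 1 = 768 = 2^8 · 3, so d = 3.
4^1 ≡ 4 (mod 769)
4^2 ≡ 4^2 = 16 ≡ 16 (mod 769)
3 = 2 + 1 in binary powers of 2.
So 4^3 ≡ 16 · 4 ≡ 64 (mod 769).
Squaring chain: 64 → 251 → 712 → 173 → 707 → 768 → 1 → 1; reaches −1, so base 4 does not prove 769 composite.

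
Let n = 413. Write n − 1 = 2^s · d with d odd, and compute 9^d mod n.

413 − 1 = 412 = 2^2 · 103, so d = 103.
9^1 ≡ 9 (mod 413)
9^2 ≡ 9^2 = 81 ≡ 81 (mod 413)
9^4 ≡ 81^2 = 6561 ≡ 366 (mod 413)
9^8 ≡ 366^2 = 133956 ≡ 144 (mod 413)
9^16 ≡ 144^2 = 20736 ≡ 86 (mod 413)
9^32 ≡ 86^2 = 7396 ≡ 375 (mod 413)
9^64 ≡ 375^2 = 140625 ≡ 205 (mod 413)
103 = 64 + 32 + 4 + 2 + 1 in binary powers of 2.
So 9^103 ≡ 205 · 375 · 366 · 81 · 9 ≡ 86 (mod 413).
Squaring chain: 86 → 375; never reaches −1, so base 9 is a Miller–Rabin witness that 413 is composite.

86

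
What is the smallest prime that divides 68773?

97

68773 is odd.
Digit sum 31, not divisible by 3.
Ends in 3: not divisible by 5.
7: 68773 = 7·9824 + 5
11: 68773 = 11·6252 + 1
13: 68773 = 13·5290 + 3
17: 68773 = 17·4045 + 8
19: 68773 = 19·3619 + 12
23: 68773 = 23·2990 + 3
29: 68773 = 29·2371 + 14
31: 68773 = 31·2218 + 15
37: 68773 = 37·1858 + 27
41: 68773 = 41·1677 + 16
43: 68773 = 43·1599 + 16
47: 68773 = 47·1463 + 12
53: 68773 = 53·1297 + 32
59: 68773 = 59·1165 + 38
61: 68773 = 61·1127 + 26
67: 68773 = 67·1026 + 31
71: 68773 = 71·968 + 45
73: 68773 = 73·942 + 7
79: 68773 = 79·870 + 43
83: 68773 = 83·828 + 49
89: 68773 = 89·772 + 65
97: 68773 = 97·709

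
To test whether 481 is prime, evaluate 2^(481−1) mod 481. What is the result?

248

2^1 ≡ 2 (mod 481)
2^2 ≡ 2^2 = 4 ≡ 4 (mod 481)
2^4 ≡ 4^2 = 16 ≡ 16 (mod 481)
2^8 ≡ 16^2 = 256 ≡ 256 (mod 481)
2^16 ≡ 256^2 = 65536 ≡ 120 (mod 481)
2^32 ≡ 120^2 = 14400 ≡ 451 (mod 481)
2^64 ≡ 451^2 = 203401 ≡ 419 (mod 481)
2^128 ≡ 419^2 = 175561 ≡ 477 (mod 481)
2^256 ≡ 477^2 = 227529 ≡ 16 (mod 481)
480 = 256 + 128 + 64 + 32 in binary powers of 2.
So 2^480 ≡ 16 · 477 · 419 · 451 ≡ 248 (mod 481).
Since 248 ≠ 1, base 2 is a Fermat witness: 481 is composite.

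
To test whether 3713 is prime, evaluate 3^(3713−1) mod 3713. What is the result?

3^1 ≡ 3 (mod 3713)
3^2 ≡ 3^2 = 9 ≡ 9 (mod 3713)
3^4 ≡ 9^2 = 81 ≡ 81 (mod 3713)
3^8 ≡ 81^2 = 6561 ≡ 2848 (mod 3713)
3^16 ≡ 2848^2 = 8111104 ≡ 1912 (mod 3713)
3^32 ≡ 1912^2 = 3655744 ≡ 2152 (mod 3713)
3^64 ≡ 2152^2 = 4631104 ≡ 993 (mod 3713)
3^128 ≡ 993^2 = 986049 ≡ 2104 (mod 3713)
3^256 ≡ 2104^2 = 4426816 ≡ 920 (mod 3713)
3^512 ≡ 920^2 = 846400 ≡ 3549 (mod 3713)
3^1024 ≡ 3549^2 = 12595401 ≡ 905 (mod 3713)
3^2048 ≡ 905^2 = 819025 ≡ 2165 (mod 3713)
3712 = 2048 + 1024 + 512 + 128 in binary powers of 2.
So 3^3712 ≡ 2165 · 905 · 3549 · 2104 ≡ 1447 (mod 3713).
Since 1447 ≠ 1, base 3 is a Fermat witness: 3713 is composite.

1447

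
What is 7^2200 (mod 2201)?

7^1 ≡ 7 (mod 2201)
7^2 ≡ 7^2 = 49 ≡ 49 (mod 2201)
7^4 ≡ 49^2 = 2401 ≡ 200 (mod 2201)
7^8 ≡ 200^2 = 40000 ≡ 382 (mod 2201)
7^16 ≡ 382^2 = 145924 ≡ 658 (mod 2201)
7^32 ≡ 658^2 = 432964 ≡ 1568 (mod 2201)
7^64 ≡ 1568^2 = 2458624 ≡ 107 (mod 2201)
7^128 ≡ 107^2 = 11449 ≡ 444 (mod 2201)
7^256 ≡ 444^2 = 197136 ≡ 1247 (mod 2201)
7^512 ≡ 1247^2 = 1555009 ≡ 1103 (mod 2201)
7^1024 ≡ 1103^2 = 1216609 ≡ 1657 (mod 2201)
7^2048 ≡ 1657^2 = 2745649 ≡ 1002 (mod 2201)
2200 = 2048 + 128 + 16 + 8 in binary powers of 2.
So 7^2200 ≡ 1002 · 444 · 658 · 382 ≡ 955 (mod 2201).
Since 955 ≠ 1, base 7 is a Fermat witness: 2201 is composite.

955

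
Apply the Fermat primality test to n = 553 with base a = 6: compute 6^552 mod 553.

6^1 ≡ 6 (mod 553)
6^2 ≡ 6^2 = 36 ≡ 36 (mod 553)
6^4 ≡ 36^2 = 1296 ≡ 190 (mod 553)
6^8 ≡ 190^2 = 36100 ≡ 155 (mod 553)
6^16 ≡ 155^2 = 24025 ≡ 246 (mod 553)
6^32 ≡ 246^2 = 60516 ≡ 239 (mod 553)
6^64 ≡ 239^2 = 57121 ≡ 162 (mod 553)
6^128 ≡ 162^2 = 26244 ≡ 253 (mod 553)
6^256 ≡ 253^2 = 64009 ≡ 414 (mod 553)
6^512 ≡ 414^2 = 171396 ≡ 519 (mod 553)
552 = 512 + 32 + 8 in binary powers of 2.
So 6^552 ≡ 519 · 239 · 155 ≡ 204 (mod 553).
Since 204 ≠ 1, base 6 is a Fermat witness: 553 is composite.

204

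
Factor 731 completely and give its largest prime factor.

731 = 17 · 43
43 is prime.
So 731 = 17 · 43; the largest prime factor is 43.

43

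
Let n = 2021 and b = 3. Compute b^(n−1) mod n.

3^1 ≡ 3 (mod 2021)
3^2 ≡ 3^2 = 9 ≡ 9 (mod 2021)
3^4 ≡ 9^2 = 81 ≡ 81 (mod 2021)
3^8 ≡ 81^2 = 6561 ≡ 498 (mod 2021)
3^16 ≡ 498^2 = 248004 ≡ 1442 (mod 2021)
3^32 ≡ 1442^2 = 2079364 ≡ 1776 (mod 2021)
3^64 ≡ 1776^2 = 3154176 ≡ 1416 (mod 2021)
3^128 ≡ 1416^2 = 2005056 ≡ 224 (mod 2021)
3^256 ≡ 224^2 = 50176 ≡ 1672 (mod 2021)
3^512 ≡ 1672^2 = 2795584 ≡ 541 (mod 2021)
3^1024 ≡ 541^2 = 292681 ≡ 1657 (mod 2021)
2020 = 1024 + 512 + 256 + 128 + 64 + 32 + 4 in binary powers of 2.
So 3^2020 ≡ 1657 · 541 · 1672 · 224 · 1416 · 1776 · 81 ≡ 253 (mod 2021).
Since 253 ≠ 1, base 3 is a Fermat witness: 2021 is composite.

253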